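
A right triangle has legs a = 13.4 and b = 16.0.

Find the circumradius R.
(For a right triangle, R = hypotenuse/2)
Hypotenuse c = √(a² + b²) = √(179.56 + 256) = √435.56 ≈ 20.8701
R = c/2 ≈ 20.8701/2 ≈ 10.435

R = 10.44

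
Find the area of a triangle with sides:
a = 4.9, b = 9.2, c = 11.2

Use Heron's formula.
s = (4.9 + 9.2 + 11.2)/2 = 25.3/2 = 12.65
s − a = 7.75, s − b = 3.45, s − c = 1.45
s(s−a)(s−b)(s−c) = 12.65·7.75·3.45·1.45 ≈ 490.433
Area = √490.433 ≈ 22.1457

Area = 22.15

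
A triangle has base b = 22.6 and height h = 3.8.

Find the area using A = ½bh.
A = ½·b·h = ½·22.6·3.8 = ½·85.88 = 42.94

Area = 42.94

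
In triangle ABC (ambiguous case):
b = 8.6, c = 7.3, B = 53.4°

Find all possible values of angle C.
b/sin(B) = c/sin(C)  ⇒  sin(C) = c·sin(B)/b = 7.3·sin(53.4°)/8.6
sin(53.4°) ≈ 0.802817
sin(C) ≈ 7.3·0.802817/8.6 ≈ 5.86057/8.6 ≈ 0.681461
Candidate 1: C₁ = arcsin(0.681461) ≈ 42.9579°  →  A = 180° − 53.4° − 42.9579° ≈ 83.6421° > 0, valid
Candidate 2: C₂ = 180° − C₁ ≈ 137.042°  →  A = 180° − 53.4° − 137.042° ≈ -10.4421° ≤ 0, not a valid triangle

C = 42.96° (one solution)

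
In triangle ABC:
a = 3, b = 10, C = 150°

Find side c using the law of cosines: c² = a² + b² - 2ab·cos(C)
c² = 3² + 10² − 2·3·10·cos(150°)
cos(150°) ≈ -0.866025
c² ≈ 9 + 100 − 60·(-0.866025) ≈ 109 + 51.9615 ≈ 160.962
c ≈ √160.962 ≈ 12.6871

c = 12.69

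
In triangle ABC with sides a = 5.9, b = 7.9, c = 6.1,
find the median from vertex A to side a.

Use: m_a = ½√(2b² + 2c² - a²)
m_a = ½√(2·7.9² + 2·6.1² − 5.9²) = ½√(2·62.41 + 2·37.21 − 34.81) = ½√(124.82 + 74.42 − 34.81) = ½√164.43
√164.43 ≈ 12.823, so m_a ≈ 6.41151

m_a = 6.412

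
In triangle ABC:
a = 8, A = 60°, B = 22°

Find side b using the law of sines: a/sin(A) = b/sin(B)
a/sin(A) = b/sin(B)  ⇒  b = a·sin(B)/sin(A) = 8·sin(22°)/sin(60°)
sin(22°) ≈ 0.374607, sin(60°) ≈ 0.866025
b ≈ 8·0.374607/0.866025 ≈ 2.99685/0.866025 ≈ 3.46047

b = 3.46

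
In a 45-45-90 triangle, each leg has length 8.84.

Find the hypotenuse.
In a 45-45-90 triangle the sides are in ratio 1 : 1 : √2, so hypotenuse = leg·√2.
Hypotenuse = 8.84·√2 ≈ 8.84·1.41421 ≈ 12.5016

Hypotenuse = 8.84√2 = 12.5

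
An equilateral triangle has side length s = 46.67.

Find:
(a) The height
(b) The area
(a) The height splits the triangle into two 30-60-90 halves: h = s·√3/2 = 46.67·1.73205/2 ≈ 80.8348/2 ≈ 40.4174
(b) Area = (√3/4)·s² = (√3/4)·46.67² = (√3/4)·2178.0889 ≈ 0.433013·2178.0889 ≈ 943.14

Height = 40.42, Area = 943.1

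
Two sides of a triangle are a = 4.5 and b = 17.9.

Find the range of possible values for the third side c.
Triangle inequality: |a − b| < c < a + b
|a − b| = |4.5 − 17.9| = 13.4
a + b = 4.5 + 17.9 = 22.4

13.4 < c < 22.4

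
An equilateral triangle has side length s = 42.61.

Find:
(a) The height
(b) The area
(a) The height splits the triangle into two 30-60-90 halves: h = s·√3/2 = 42.61·1.73205/2 ≈ 73.8027/2 ≈ 36.9013
(b) Area = (√3/4)·s² = (√3/4)·42.61² = (√3/4)·1815.6121 ≈ 0.433013·1815.6121 ≈ 786.183

Height = 36.9, Area = 786.2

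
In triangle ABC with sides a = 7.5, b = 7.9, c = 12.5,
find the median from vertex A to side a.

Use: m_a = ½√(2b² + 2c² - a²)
m_a = ½√(2·7.9² + 2·12.5² − 7.5²) = ½√(2·62.41 + 2·156.25 − 56.25) = ½√(124.82 + 312.5 − 56.25) = ½√381.07
√381.07 ≈ 19.521, so m_a ≈ 9.76051

m_a = 9.761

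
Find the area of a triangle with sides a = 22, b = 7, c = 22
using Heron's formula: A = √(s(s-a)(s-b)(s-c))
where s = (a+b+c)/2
s = (22 + 7 + 22)/2 = 51/2 = 25.5
s − a = 3.5, s − b = 18.5, s − c = 3.5
s(s−a)(s−b)(s−c) = 25.5·3.5·18.5·3.5 = 5778.9375
Area = √5778.9375 ≈ 76.0193

s = 25.5, Area = 76.02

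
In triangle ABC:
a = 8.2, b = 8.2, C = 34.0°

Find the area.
Two sides and the included angle (SAS): A = ½·a·b·sin(C) = ½·8.2·8.2·sin(34.0°)
sin(34.0°) ≈ 0.559193
A ≈ ½·67.24·0.559193 = 33.62·0.559193 ≈ 18.8001

Area = 18.8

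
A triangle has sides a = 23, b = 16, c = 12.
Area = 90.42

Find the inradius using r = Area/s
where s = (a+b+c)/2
s = (23 + 16 + 12)/2 = 51/2 = 25.5
r = Area/s = 90.42/25.5 ≈ 3.54588

r = 3.546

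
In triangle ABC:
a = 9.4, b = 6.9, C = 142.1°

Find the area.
Two sides and the included angle (SAS): A = ½·a·b·sin(C) = ½·9.4·6.9·sin(142.1°)
sin(142.1°) ≈ 0.614285
A ≈ ½·64.86·0.614285 = 32.43·0.614285 ≈ 19.9213

Area = 19.92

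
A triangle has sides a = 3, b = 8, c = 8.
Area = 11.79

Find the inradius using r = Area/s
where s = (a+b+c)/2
s = (3 + 8 + 8)/2 = 19/2 = 9.5
r = Area/s = 11.79/9.5 ≈ 1.24105

r = 1.241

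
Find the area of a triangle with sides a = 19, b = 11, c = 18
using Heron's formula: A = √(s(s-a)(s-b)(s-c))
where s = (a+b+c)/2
s = (19 + 11 + 18)/2 = 48/2 = 24
s − a = 5, s − b = 13, s − c = 6
s(s−a)(s−b)(s−c) = 24·5·13·6 = 9360
Area = √9360 ≈ 96.7471

s = 24.0, Area = 96.75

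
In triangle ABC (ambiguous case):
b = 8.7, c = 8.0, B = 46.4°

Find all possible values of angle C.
b/sin(B) = c/sin(C)  ⇒  sin(C) = c·sin(B)/b = 8.0·sin(46.4°)/8.7
sin(46.4°) ≈ 0.724172
sin(C) ≈ 8.0·0.724172/8.7 ≈ 5.79337/8.7 ≈ 0.665905
Candidate 1: C₁ = arcsin(0.665905) ≈ 41.7518°  →  A = 180° − 46.4° − 41.7518° ≈ 91.8482° > 0, valid
Candidate 2: C₂ = 180° − C₁ ≈ 138.248°  →  A = 180° − 46.4° − 138.248° ≈ -4.6482° ≤ 0, not a valid triangle

C = 41.75° (one solution)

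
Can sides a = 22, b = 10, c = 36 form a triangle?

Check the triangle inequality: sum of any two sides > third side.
a + b vs c: 22 + 10 = 32 ≤ 36  ✗
a + c vs b: 22 + 36 = 58 > 10  ✓
b + c vs a: 10 + 36 = 46 > 22  ✓

No: 22 + 10 = 32 is not > 36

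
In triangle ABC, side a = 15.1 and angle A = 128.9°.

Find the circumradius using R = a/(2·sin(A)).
R = a/(2·sin(A)) = 15.1/(2·sin(128.9°))
sin(128.9°) ≈ 0.778243
R ≈ 15.1/(2·0.778243) = 15.1/1.55649 ≈ 9.70134

R = 9.701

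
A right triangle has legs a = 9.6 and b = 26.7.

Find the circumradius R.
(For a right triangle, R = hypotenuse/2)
Hypotenuse c = √(a² + b²) = √(92.16 + 712.89) = √805.05 ≈ 28.3734
R = c/2 ≈ 28.3734/2 ≈ 14.1867

R = 14.19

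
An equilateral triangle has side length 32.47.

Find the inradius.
r = Area/s with s the semi-perimeter.
Area = (√3/4)·32.47² = (√3/4)·1054.3009 ≈ 0.433013·1054.3009 ≈ 456.526
s = 3·32.47/2 = 48.705
r ≈ 456.526/48.705 ≈ 9.37328
(Equivalently r = side/(2√3) = 32.47/3.4641 ≈ 9.37328.)

r = 9.373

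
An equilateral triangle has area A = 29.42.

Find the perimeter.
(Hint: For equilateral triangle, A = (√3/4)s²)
A = (√3/4)s²  ⇒  s² = 4A/√3 = 4·29.42/√3 = 117.68/1.73205 ≈ 67.9426
s ≈ √67.9426 ≈ 8.24273
Perimeter = 3s ≈ 3·8.24273 ≈ 24.7282

Perimeter = 24.73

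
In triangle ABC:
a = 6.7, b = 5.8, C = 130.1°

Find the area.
Two sides and the included angle (SAS): A = ½·a·b·sin(C) = ½·6.7·5.8·sin(130.1°)
sin(130.1°) ≈ 0.764921
A ≈ ½·38.86·0.764921 = 19.43·0.764921 ≈ 14.8624

Area = 14.86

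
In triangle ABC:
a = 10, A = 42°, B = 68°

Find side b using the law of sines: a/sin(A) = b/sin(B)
a/sin(A) = b/sin(B)  ⇒  b = a·sin(B)/sin(A) = 10·sin(68°)/sin(42°)
sin(68°) ≈ 0.927184, sin(42°) ≈ 0.669131
b ≈ 10·0.927184/0.669131 ≈ 9.27184/0.669131 ≈ 13.8565

b = 13.86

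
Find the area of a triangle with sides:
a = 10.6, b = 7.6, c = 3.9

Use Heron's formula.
s = (10.6 + 7.6 + 3.9)/2 = 22.1/2 = 11.05
s − a = 0.45, s − b = 3.45, s − c = 7.15
s(s−a)(s−b)(s−c) = 11.05·0.45·3.45·7.15 ≈ 122.659
Area = √122.659 ≈ 11.0752

Area = 11.08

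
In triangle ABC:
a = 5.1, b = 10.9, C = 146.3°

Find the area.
Two sides and the included angle (SAS): A = ½·a·b·sin(C) = ½·5.1·10.9·sin(146.3°)
sin(146.3°) ≈ 0.554844
A ≈ ½·55.59·0.554844 = 27.795·0.554844 ≈ 15.4219

Area = 15.42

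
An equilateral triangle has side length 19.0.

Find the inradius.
r = Area/s with s the semi-perimeter.
Area = (√3/4)·19.0² = (√3/4)·361 ≈ 0.433013·361 ≈ 156.318
s = 3·19.0/2 = 28.5
r ≈ 156.318/28.5 ≈ 5.48483
(Equivalently r = side/(2√3) = 19.0/3.4641 ≈ 5.48483.)

r = 5.485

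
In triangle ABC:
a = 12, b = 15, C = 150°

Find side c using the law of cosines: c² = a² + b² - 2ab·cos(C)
c² = 12² + 15² − 2·12·15·cos(150°)
cos(150°) ≈ -0.866025
c² ≈ 144 + 225 − 360·(-0.866025) ≈ 369 + 311.769 ≈ 680.769
c ≈ √680.769 ≈ 26.0916

c = 26.09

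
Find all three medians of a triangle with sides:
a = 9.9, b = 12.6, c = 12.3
Median formula: m_a = ½√(2b² + 2c² − a²) (and cyclically). a² = 98.01, b² = 158.76, c² = 151.29.
m_a = ½√(2·158.76 + 2·151.29 − 98.01) = ½√522.09 ≈ ½·22.8493 ≈ 11.4246
m_b = ½√(2·98.01 + 2·151.29 − 158.76) = ½√339.84 ≈ ½·18.4347 ≈ 9.21737
m_c = ½√(2·98.01 + 2·158.76 − 151.29) = ½√362.25 ≈ ½·19.0329 ≈ 9.51643

m_a = 11.42, m_b = 9.217, m_c = 9.516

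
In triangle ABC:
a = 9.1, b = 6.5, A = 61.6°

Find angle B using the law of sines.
a/sin(A) = b/sin(B)  ⇒  sin(B) = b·sin(A)/a = 6.5·sin(61.6°)/9.1
sin(61.6°) ≈ 0.879649
sin(B) ≈ 6.5·0.879649/9.1 ≈ 5.71772/9.1 ≈ 0.62832
B = arcsin(0.62832) ≈ 38.9263°
(Since b ≤ a we need B ≤ A, so the obtuse alternative 180° − 38.9263° ≈ 141.074° is rejected.)

B = 38.93°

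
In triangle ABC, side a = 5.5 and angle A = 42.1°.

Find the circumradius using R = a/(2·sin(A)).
R = a/(2·sin(A)) = 5.5/(2·sin(42.1°))
sin(42.1°) ≈ 0.670427
R ≈ 5.5/(2·0.670427) = 5.5/1.34085 ≈ 4.10187

R = 4.102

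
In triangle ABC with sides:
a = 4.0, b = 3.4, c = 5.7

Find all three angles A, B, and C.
Law of cosines for each angle (a² = 16, b² = 11.56, c² = 32.49):
cos(A) = (b² + c² − a²)/(2bc) = (11.56 + 32.49 − 16)/(2·3.4·5.7) = 28.05/38.76 ≈ 0.723684  ⇒  A ≈ 43.6405°
cos(B) = (a² + c² − b²)/(2ac) = (16 + 32.49 − 11.56)/(2·4.0·5.7) = 36.93/45.6 ≈ 0.809868  ⇒  B ≈ 35.9169°
cos(C) = (a² + b² − c²)/(2ab) = (16 + 11.56 − 32.49)/(2·4.0·3.4) = -4.93/27.2 ≈ -0.18125  ⇒  C ≈ 100.443°
Check: A + B + C ≈ 180°

A = 43.64°, B = 35.92°, C = 100.4°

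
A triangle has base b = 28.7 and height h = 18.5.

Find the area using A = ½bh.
A = ½·b·h = ½·28.7·18.5 = ½·530.95 = 265.475

Area = 265.475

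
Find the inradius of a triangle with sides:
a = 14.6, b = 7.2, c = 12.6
r = Area/s where s is the semi-perimeter.
s = (14.6 + 7.2 + 12.6)/2 = 34.4/2 = 17.2
Area = √(s(s−a)(s−b)(s−c)) = √(17.2·2.6·10·4.6) ≈ √2057.12 ≈ 45.3555
r ≈ 45.3555/17.2 ≈ 2.63695

r = 2.637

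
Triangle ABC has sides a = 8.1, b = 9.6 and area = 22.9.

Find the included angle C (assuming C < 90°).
Area = ½·a·b·sin(C)  ⇒  sin(C) = 2·Area/(a·b) = 2·22.9/(8.1·9.6) = 45.8/77.76 ≈ 0.588992
C = arcsin(0.588992) ≈ 36.0855° (taking the acute solution since C < 90°)

C = 36.09°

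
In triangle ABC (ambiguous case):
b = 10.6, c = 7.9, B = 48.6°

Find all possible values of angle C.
b/sin(B) = c/sin(C)  ⇒  sin(C) = c·sin(B)/b = 7.9·sin(48.6°)/10.6
sin(48.6°) ≈ 0.750111
sin(C) ≈ 7.9·0.750111/10.6 ≈ 5.92588/10.6 ≈ 0.559045
Candidate 1: C₁ = arcsin(0.559045) ≈ 33.9898°  →  A = 180° − 48.6° − 33.9898° ≈ 97.4102° > 0, valid
Candidate 2: C₂ = 180° − C₁ ≈ 146.01°  →  A = 180° − 48.6° − 146.01° ≈ -14.6102° ≤ 0, not a valid triangle

C = 33.99° (one solution)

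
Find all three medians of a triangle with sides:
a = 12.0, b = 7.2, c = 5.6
Median formula: m_a = ½√(2b² + 2c² − a²) (and cyclically). a² = 144, b² = 51.84, c² = 31.36.
m_a = ½√(2·51.84 + 2·31.36 − 144) = ½√22.4 ≈ ½·4.73286 ≈ 2.36643
m_b = ½√(2·144 + 2·31.36 − 51.84) = ½√298.88 ≈ ½·17.2881 ≈ 8.64407
m_c = ½√(2·144 + 2·51.84 − 31.36) = ½√360.32 ≈ ½·18.9821 ≈ 9.49105

m_a = 2.366, m_b = 8.644, m_c = 9.491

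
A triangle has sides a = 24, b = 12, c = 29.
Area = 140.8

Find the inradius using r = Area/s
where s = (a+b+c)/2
s = (24 + 12 + 29)/2 = 65/2 = 32.5
r = Area/s = 140.8/32.5 ≈ 4.33231

r = 4.332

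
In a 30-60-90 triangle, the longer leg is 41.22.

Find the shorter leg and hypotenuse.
In a 30-60-90 triangle the sides are in ratio 1 : √3 : 2, so short leg = long leg/√3 and hypotenuse = 2·(short leg).
Short leg = 41.22/√3 ≈ 41.22/1.73205 ≈ 23.7984
Hypotenuse = 2·23.7984 ≈ 47.5968

Short leg = 23.8, Hypotenuse = 47.6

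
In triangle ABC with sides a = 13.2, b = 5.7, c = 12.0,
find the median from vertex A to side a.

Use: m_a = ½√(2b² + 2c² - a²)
m_a = ½√(2·5.7² + 2·12.0² − 13.2²) = ½√(2·32.49 + 2·144 − 174.24) = ½√(64.98 + 288 − 174.24) = ½√178.74
√178.74 ≈ 13.3694, so m_a ≈ 6.68468

m_a = 6.685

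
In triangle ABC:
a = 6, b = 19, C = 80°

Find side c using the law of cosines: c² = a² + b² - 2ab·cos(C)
c² = 6² + 19² − 2·6·19·cos(80°)
cos(80°) ≈ 0.173648
c² ≈ 36 + 361 − 228·(0.173648) ≈ 397 − 39.5918 ≈ 357.408
c ≈ √357.408 ≈ 18.9052

c = 18.91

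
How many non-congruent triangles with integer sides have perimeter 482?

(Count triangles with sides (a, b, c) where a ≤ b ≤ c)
Let a ≤ b ≤ c with a + b + c = 482. The only binding inequality is a + b > c, i.e. 482 − c > c, so c < 482/2; and c ≥ 482/3 since c is the largest side.
So 161 ≤ c ≤ 240. For each c, b runs from ⌈(482 − c)/2⌉ up to c (then a = 482 − b − c satisfies 1 ≤ a ≤ b automatically), giving c − ⌈(482 − c)/2⌉ + 1 choices.
Summing over c: 1 + 3 + 4 + 6 + … + 118 + 120  (80 terms, c = 161, …, 240) = 4840
Check (closed form: nearest integer to p²/48 for even p, (p+3)²/48 for odd p): 482²/48 = 232324/48 ≈ 4840.08 → 4840

4840 triangles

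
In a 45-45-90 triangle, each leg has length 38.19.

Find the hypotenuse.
In a 45-45-90 triangle the sides are in ratio 1 : 1 : √2, so hypotenuse = leg·√2.
Hypotenuse = 38.19·√2 ≈ 38.19·1.41421 ≈ 54.0088

Hypotenuse = 38.19√2 = 54.01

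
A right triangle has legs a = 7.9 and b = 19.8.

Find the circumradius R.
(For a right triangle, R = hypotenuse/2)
Hypotenuse c = √(a² + b²) = √(62.41 + 392.04) = √454.45 ≈ 21.3178
R = c/2 ≈ 21.3178/2 ≈ 10.6589

R = 10.66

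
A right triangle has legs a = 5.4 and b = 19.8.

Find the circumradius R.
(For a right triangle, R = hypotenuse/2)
Hypotenuse c = √(a² + b²) = √(29.16 + 392.04) = √421.2 ≈ 20.5232
R = c/2 ≈ 20.5232/2 ≈ 10.2616

R = 10.26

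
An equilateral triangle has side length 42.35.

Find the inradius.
r = Area/s with s the semi-perimeter.
Area = (√3/4)·42.35² = (√3/4)·1793.5225 ≈ 0.433013·1793.5225 ≈ 776.618
s = 3·42.35/2 = 63.525
r ≈ 776.618/63.525 ≈ 12.2254
(Equivalently r = side/(2√3) = 42.35/3.4641 ≈ 12.2254.)

r = 12.23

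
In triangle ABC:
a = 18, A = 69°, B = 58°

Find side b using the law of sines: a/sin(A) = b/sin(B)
a/sin(A) = b/sin(B)  ⇒  b = a·sin(B)/sin(A) = 18·sin(58°)/sin(69°)
sin(58°) ≈ 0.848048, sin(69°) ≈ 0.93358
b ≈ 18·0.848048/0.93358 ≈ 15.2649/0.93358 ≈ 16.3509

b = 16.35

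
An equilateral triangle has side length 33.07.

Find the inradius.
r = Area/s with s the semi-perimeter.
Area = (√3/4)·33.07² = (√3/4)·1093.6249 ≈ 0.433013·1093.6249 ≈ 473.553
s = 3·33.07/2 = 49.605
r ≈ 473.553/49.605 ≈ 9.54649
(Equivalently r = side/(2√3) = 33.07/3.4641 ≈ 9.54649.)

r = 9.546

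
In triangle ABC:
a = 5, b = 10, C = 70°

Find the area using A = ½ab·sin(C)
A = ½·a·b·sin(C) = ½·5·10·sin(70°)
sin(70°) ≈ 0.939693
A ≈ ½·50·0.939693 = 25·0.939693 ≈ 23.4923

Area = 23.49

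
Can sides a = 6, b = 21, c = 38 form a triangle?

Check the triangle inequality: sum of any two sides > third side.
a + b vs c: 6 + 21 = 27 ≤ 38  ✗
a + c vs b: 6 + 38 = 44 > 21  ✓
b + c vs a: 21 + 38 = 59 > 6  ✓

No: 6 + 21 = 27 is not > 38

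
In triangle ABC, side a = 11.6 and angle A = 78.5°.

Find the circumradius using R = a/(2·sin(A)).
R = a/(2·sin(A)) = 11.6/(2·sin(78.5°))
sin(78.5°) ≈ 0.979925
R ≈ 11.6/(2·0.979925) = 11.6/1.95985 ≈ 5.91882

R = 5.919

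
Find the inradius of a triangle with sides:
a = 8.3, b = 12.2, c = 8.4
r = Area/s where s is the semi-perimeter.
s = (8.3 + 12.2 + 8.4)/2 = 28.9/2 = 14.45
Area = √(s(s−a)(s−b)(s−c)) = √(14.45·6.15·2.25·6.05) ≈ √1209.71 ≈ 34.7809
r ≈ 34.7809/14.45 ≈ 2.40698

r = 2.407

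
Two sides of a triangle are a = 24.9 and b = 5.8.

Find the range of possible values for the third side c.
Triangle inequality: |a − b| < c < a + b
|a − b| = |24.9 − 5.8| = 19.1
a + b = 24.9 + 5.8 = 30.7

19.1 < c < 30.7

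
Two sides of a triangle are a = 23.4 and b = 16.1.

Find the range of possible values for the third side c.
Triangle inequality: |a − b| < c < a + b
|a − b| = |23.4 − 16.1| = 7.3
a + b = 23.4 + 16.1 = 39.5

7.3 < c < 39.5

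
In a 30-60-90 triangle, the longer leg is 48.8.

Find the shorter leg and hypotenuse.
In a 30-60-90 triangle the sides are in ratio 1 : √3 : 2, so short leg = long leg/√3 and hypotenuse = 2·(short leg).
Short leg = 48.8/√3 ≈ 48.8/1.73205 ≈ 28.1747
Hypotenuse = 2·28.1747 ≈ 56.3494

Short leg = 28.17, Hypotenuse = 56.35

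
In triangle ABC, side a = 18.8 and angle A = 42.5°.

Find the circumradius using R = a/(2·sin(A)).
R = a/(2·sin(A)) = 18.8/(2·sin(42.5°))
sin(42.5°) ≈ 0.67559
R ≈ 18.8/(2·0.67559) = 18.8/1.35118 ≈ 13.9138

R = 13.91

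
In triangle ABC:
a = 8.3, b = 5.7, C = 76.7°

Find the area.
Two sides and the included angle (SAS): A = ½·a·b·sin(C) = ½·8.3·5.7·sin(76.7°)
sin(76.7°) ≈ 0.973179
A ≈ ½·47.31·0.973179 = 23.655·0.973179 ≈ 23.0205

Area = 23.02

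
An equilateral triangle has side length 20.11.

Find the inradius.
r = Area/s with s the semi-perimeter.
Area = (√3/4)·20.11² = (√3/4)·404.4121 ≈ 0.433013·404.4121 ≈ 175.116
s = 3·20.11/2 = 30.165
r ≈ 175.116/30.165 ≈ 5.80526
(Equivalently r = side/(2√3) = 20.11/3.4641 ≈ 5.80526.)

r = 5.805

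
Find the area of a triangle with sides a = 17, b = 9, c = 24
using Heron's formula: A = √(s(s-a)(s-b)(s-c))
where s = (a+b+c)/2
s = (17 + 9 + 24)/2 = 50/2 = 25
s − a = 8, s − b = 16, s − c = 1
s(s−a)(s−b)(s−c) = 25·8·16·1 = 3200
Area = √3200 ≈ 56.5685

s = 25.0, Area = 56.57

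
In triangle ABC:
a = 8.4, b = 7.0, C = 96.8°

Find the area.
Two sides and the included angle (SAS): A = ½·a·b·sin(C) = ½·8.4·7.0·sin(96.8°)
sin(96.8°) ≈ 0.992966
A ≈ ½·58.8·0.992966 = 29.4·0.992966 ≈ 29.1932

Area = 29.19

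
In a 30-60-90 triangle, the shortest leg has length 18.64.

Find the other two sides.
In a 30-60-90 triangle the sides are in ratio 1 : √3 : 2 (short leg : long leg : hypotenuse).
Long leg = 18.64·√3 ≈ 18.64·1.73205 ≈ 32.2854
Hypotenuse = 2·18.64 = 37.28

Long leg = 18.64√3 = 32.29, Hypotenuse = 37.28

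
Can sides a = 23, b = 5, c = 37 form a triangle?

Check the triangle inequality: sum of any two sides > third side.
a + b vs c: 23 + 5 = 28 ≤ 37  ✗
a + c vs b: 23 + 37 = 60 > 5  ✓
b + c vs a: 5 + 37 = 42 > 23  ✓

No: 23 + 5 = 28 is not > 37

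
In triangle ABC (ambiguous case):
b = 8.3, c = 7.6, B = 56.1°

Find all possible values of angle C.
b/sin(B) = c/sin(C)  ⇒  sin(C) = c·sin(B)/b = 7.6·sin(56.1°)/8.3
sin(56.1°) ≈ 0.830012
sin(C) ≈ 7.6·0.830012/8.3 ≈ 6.30809/8.3 ≈ 0.760011
Candidate 1: C₁ = arcsin(0.760011) ≈ 49.4652°  →  A = 180° − 56.1° − 49.4652° ≈ 74.4348° > 0, valid
Candidate 2: C₂ = 180° − C₁ ≈ 130.535°  →  A = 180° − 56.1° − 130.535° ≈ -6.6348° ≤ 0, not a valid triangle

C = 49.47° (one solution)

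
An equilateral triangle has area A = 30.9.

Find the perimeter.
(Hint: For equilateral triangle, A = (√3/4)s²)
A = (√3/4)s²  ⇒  s² = 4A/√3 = 4·30.9/√3 = 123.6/1.73205 ≈ 71.3605
s ≈ √71.3605 ≈ 8.44751
Perimeter = 3s ≈ 3·8.44751 ≈ 25.3425

Perimeter = 25.34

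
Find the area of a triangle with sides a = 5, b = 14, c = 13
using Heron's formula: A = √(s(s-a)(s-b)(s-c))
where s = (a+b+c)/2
s = (5 + 14 + 13)/2 = 32/2 = 16
s − a = 11, s − b = 2, s − c = 3
s(s−a)(s−b)(s−c) = 16·11·2·3 = 1056
Area = √1056 ≈ 32.4962

s = 16.0, Area = 32.5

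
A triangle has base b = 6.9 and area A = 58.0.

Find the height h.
A = ½·b·h  ⇒  h = 2A/b = 2·58.0/6.9 = 116/6.9 ≈ 16.8116

h = 16.81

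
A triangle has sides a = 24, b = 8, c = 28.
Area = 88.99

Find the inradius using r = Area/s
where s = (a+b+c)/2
s = (24 + 8 + 28)/2 = 60/2 = 30
r = Area/s = 88.99/30 ≈ 2.96633

r = 2.966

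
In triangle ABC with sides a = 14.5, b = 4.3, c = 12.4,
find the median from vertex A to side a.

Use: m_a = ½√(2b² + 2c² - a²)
m_a = ½√(2·4.3² + 2·12.4² − 14.5²) = ½√(2·18.49 + 2·153.76 − 210.25) = ½√(36.98 + 307.52 − 210.25) = ½√134.25
√134.25 ≈ 11.5866, so m_a ≈ 5.79332

m_a = 5.793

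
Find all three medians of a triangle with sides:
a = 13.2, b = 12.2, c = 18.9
Median formula: m_a = ½√(2b² + 2c² − a²) (and cyclically). a² = 174.24, b² = 148.84, c² = 357.21.
m_a = ½√(2·148.84 + 2·357.21 − 174.24) = ½√837.86 ≈ ½·28.9458 ≈ 14.4729
m_b = ½√(2·174.24 + 2·357.21 − 148.84) = ½√914.06 ≈ ½·30.2334 ≈ 15.1167
m_c = ½√(2·174.24 + 2·148.84 − 357.21) = ½√288.95 ≈ ½·16.9985 ≈ 8.49926

m_a = 14.47, m_b = 15.12, m_c = 8.499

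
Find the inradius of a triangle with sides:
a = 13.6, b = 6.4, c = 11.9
r = Area/s where s is the semi-perimeter.
s = (13.6 + 6.4 + 11.9)/2 = 31.9/2 = 15.95
Area = √(s(s−a)(s−b)(s−c)) = √(15.95·2.35·9.55·4.05) ≈ √1449.73 ≈ 38.0753
r ≈ 38.0753/15.95 ≈ 2.38717

r = 2.387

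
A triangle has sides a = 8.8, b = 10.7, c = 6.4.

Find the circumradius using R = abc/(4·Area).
First find the area with Heron's formula.
s = (8.8 + 10.7 + 6.4)/2 = 12.95
Area = √(s(s−a)(s−b)(s−c)) = √(12.95·4.15·2.25·6.55) ≈ √792.03 ≈ 28.143
abc = 8.8·10.7·6.4 = 602.624
R = abc/(4·Area) ≈ 602.624/(4·28.143) = 602.624/112.572 ≈ 5.35323

R = 5.353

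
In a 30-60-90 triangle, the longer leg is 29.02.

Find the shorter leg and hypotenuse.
In a 30-60-90 triangle the sides are in ratio 1 : √3 : 2, so short leg = long leg/√3 and hypotenuse = 2·(short leg).
Short leg = 29.02/√3 ≈ 29.02/1.73205 ≈ 16.7547
Hypotenuse = 2·16.7547 ≈ 33.5094

Short leg = 16.75, Hypotenuse = 33.51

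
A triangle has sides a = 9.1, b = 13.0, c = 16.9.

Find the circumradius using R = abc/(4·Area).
First find the area with Heron's formula.
s = (9.1 + 13.0 + 16.9)/2 = 19.5
Area = √(s(s−a)(s−b)(s−c)) = √(19.5·10.4·6.5·2.6) ≈ √3427.32 ≈ 58.5433
abc = 9.1·13.0·16.9 = 1999.27
R = abc/(4·Area) ≈ 1999.27/(4·58.5433) = 1999.27/234.173 ≈ 8.53757

R = 8.538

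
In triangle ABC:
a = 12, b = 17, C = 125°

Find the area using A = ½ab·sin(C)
A = ½·a·b·sin(C) = ½·12·17·sin(125°)
sin(125°) ≈ 0.819152
A ≈ ½·204·0.819152 = 102·0.819152 ≈ 83.5535

Area = 83.55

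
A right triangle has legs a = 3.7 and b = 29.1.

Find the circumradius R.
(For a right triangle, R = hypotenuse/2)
Hypotenuse c = √(a² + b²) = √(13.69 + 846.81) = √860.5 ≈ 29.3343
R = c/2 ≈ 29.3343/2 ≈ 14.6671

R = 14.67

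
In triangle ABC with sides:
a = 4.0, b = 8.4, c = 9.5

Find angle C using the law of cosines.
c² = a² + b² − 2ab·cos(C)  ⇒  cos(C) = (a² + b² − c²)/(2ab)
cos(C) = (4.0² + 8.4² − 9.5²)/(2·4.0·8.4) = (16 + 70.56 − 90.25)/67.2 = -3.69/67.2 ≈ -0.0549107
C = arccos(-0.0549107) ≈ 93.1477°

C = 93.15°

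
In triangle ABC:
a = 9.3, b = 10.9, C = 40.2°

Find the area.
Two sides and the included angle (SAS): A = ½·a·b·sin(C) = ½·9.3·10.9·sin(40.2°)
sin(40.2°) ≈ 0.645458
A ≈ ½·101.37·0.645458 = 50.685·0.645458 ≈ 32.715

Area = 32.72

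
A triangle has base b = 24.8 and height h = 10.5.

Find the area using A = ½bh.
A = ½·b·h = ½·24.8·10.5 = ½·260.4 = 130.2

Area = 130.2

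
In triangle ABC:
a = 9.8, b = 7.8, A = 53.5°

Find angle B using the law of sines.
a/sin(A) = b/sin(B)  ⇒  sin(B) = b·sin(A)/a = 7.8·sin(53.5°)/9.8
sin(53.5°) ≈ 0.803857
sin(B) ≈ 7.8·0.803857/9.8 ≈ 6.27008/9.8 ≈ 0.639804
B = arcsin(0.639804) ≈ 39.7772°
(Since b ≤ a we need B ≤ A, so the obtuse alternative 180° − 39.7772° ≈ 140.223° is rejected.)

B = 39.78°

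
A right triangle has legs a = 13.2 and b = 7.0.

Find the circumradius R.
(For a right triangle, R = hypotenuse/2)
Hypotenuse c = √(a² + b²) = √(174.24 + 49) = √223.24 ≈ 14.9412
R = c/2 ≈ 14.9412/2 ≈ 7.47061

R = 7.471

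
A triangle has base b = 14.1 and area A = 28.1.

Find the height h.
A = ½·b·h  ⇒  h = 2A/b = 2·28.1/14.1 = 56.2/14.1 ≈ 3.98582

h = 3.986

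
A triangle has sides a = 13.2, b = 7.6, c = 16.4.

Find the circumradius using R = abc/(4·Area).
First find the area with Heron's formula.
s = (13.2 + 7.6 + 16.4)/2 = 18.6
Area = √(s(s−a)(s−b)(s−c)) = √(18.6·5.4·11·2.2) ≈ √2430.65 ≈ 49.3016
abc = 13.2·7.6·16.4 = 1645.248
R = abc/(4·Area) ≈ 1645.248/(4·49.3016) = 1645.248/197.206 ≈ 8.34277

R = 8.343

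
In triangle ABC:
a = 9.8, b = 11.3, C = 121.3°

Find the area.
Two sides and the included angle (SAS): A = ½·a·b·sin(C) = ½·9.8·11.3·sin(121.3°)
sin(121.3°) ≈ 0.854459
A ≈ ½·110.74·0.854459 = 55.37·0.854459 ≈ 47.3114

Area = 47.31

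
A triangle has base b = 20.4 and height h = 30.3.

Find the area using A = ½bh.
A = ½·b·h = ½·20.4·30.3 = ½·618.12 = 309.06

Area = 309.06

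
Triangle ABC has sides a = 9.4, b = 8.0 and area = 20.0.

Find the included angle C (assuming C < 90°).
Area = ½·a·b·sin(C)  ⇒  sin(C) = 2·Area/(a·b) = 2·20.0/(9.4·8.0) = 40/75.2 ≈ 0.531915
C = arcsin(0.531915) ≈ 32.1349° (taking the acute solution since C < 90°)

C = 32.13°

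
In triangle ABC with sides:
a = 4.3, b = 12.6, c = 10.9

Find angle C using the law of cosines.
c² = a² + b² − 2ab·cos(C)  ⇒  cos(C) = (a² + b² − c²)/(2ab)
cos(C) = (4.3² + 12.6² − 10.9²)/(2·4.3·12.6) = (18.49 + 158.76 − 118.81)/108.36 = 58.44/108.36 ≈ 0.539313
C = arccos(0.539313) ≈ 57.3631°

C = 57.36°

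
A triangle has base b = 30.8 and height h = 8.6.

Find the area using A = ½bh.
A = ½·b·h = ½·30.8·8.6 = ½·264.88 = 132.44

Area = 132.44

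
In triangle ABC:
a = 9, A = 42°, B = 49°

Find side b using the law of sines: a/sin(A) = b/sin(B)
a/sin(A) = b/sin(B)  ⇒  b = a·sin(B)/sin(A) = 9·sin(49°)/sin(42°)
sin(49°) ≈ 0.75471, sin(42°) ≈ 0.669131
b ≈ 9·0.75471/0.669131 ≈ 6.79239/0.669131 ≈ 10.1511

b = 10.15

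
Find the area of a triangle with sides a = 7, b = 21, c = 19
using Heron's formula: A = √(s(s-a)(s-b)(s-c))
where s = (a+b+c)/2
s = (7 + 21 + 19)/2 = 47/2 = 23.5
s − a = 16.5, s − b = 2.5, s − c = 4.5
s(s−a)(s−b)(s−c) = 23.5·16.5·2.5·4.5 = 4362.1875
Area = √4362.1875 ≈ 66.0469

s = 23.5, Area = 66.05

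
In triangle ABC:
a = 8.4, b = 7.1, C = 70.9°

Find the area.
Two sides and the included angle (SAS): A = ½·a·b·sin(C) = ½·8.4·7.1·sin(70.9°)
sin(70.9°) ≈ 0.944949
A ≈ ½·59.64·0.944949 = 29.82·0.944949 ≈ 28.1784

Area = 28.18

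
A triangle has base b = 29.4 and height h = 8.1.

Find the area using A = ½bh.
A = ½·b·h = ½·29.4·8.1 = ½·238.14 = 119.07

Area = 119.07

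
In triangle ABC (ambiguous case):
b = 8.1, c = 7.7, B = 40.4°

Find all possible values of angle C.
b/sin(B) = c/sin(C)  ⇒  sin(C) = c·sin(B)/b = 7.7·sin(40.4°)/8.1
sin(40.4°) ≈ 0.64812
sin(C) ≈ 7.7·0.64812/8.1 ≈ 4.99052/8.1 ≈ 0.616114
Candidate 1: C₁ = arcsin(0.616114) ≈ 38.0329°  →  A = 180° − 40.4° − 38.0329° ≈ 101.567° > 0, valid
Candidate 2: C₂ = 180° − C₁ ≈ 141.967°  →  A = 180° − 40.4° − 141.967° ≈ -2.3671° ≤ 0, not a valid triangle

C = 38.03° (one solution)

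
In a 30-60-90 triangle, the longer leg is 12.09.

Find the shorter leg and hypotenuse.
In a 30-60-90 triangle the sides are in ratio 1 : √3 : 2, so short leg = long leg/√3 and hypotenuse = 2·(short leg).
Short leg = 12.09/√3 ≈ 12.09/1.73205 ≈ 6.98016
Hypotenuse = 2·6.98016 ≈ 13.9603

Short leg = 6.98, Hypotenuse = 13.96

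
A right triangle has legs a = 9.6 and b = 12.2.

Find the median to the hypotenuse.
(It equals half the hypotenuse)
Hypotenuse c = √(a² + b²) = √(92.16 + 148.84) = √241 ≈ 15.5242
Median to hypotenuse = c/2 ≈ 15.5242/2 ≈ 7.76209

Median = 7.762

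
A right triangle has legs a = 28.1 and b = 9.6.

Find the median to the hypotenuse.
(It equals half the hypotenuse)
Hypotenuse c = √(a² + b²) = √(789.61 + 92.16) = √881.77 ≈ 29.6946
Median to hypotenuse = c/2 ≈ 29.6946/2 ≈ 14.8473

Median = 14.85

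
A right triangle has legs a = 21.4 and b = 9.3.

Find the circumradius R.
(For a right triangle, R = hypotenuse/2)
Hypotenuse c = √(a² + b²) = √(457.96 + 86.49) = √544.45 ≈ 23.3335
R = c/2 ≈ 23.3335/2 ≈ 11.6667

R = 11.67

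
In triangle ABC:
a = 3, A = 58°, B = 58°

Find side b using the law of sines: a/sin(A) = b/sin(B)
a/sin(A) = b/sin(B)  ⇒  b = a·sin(B)/sin(A) = 3·sin(58°)/sin(58°)
sin(58°) ≈ 0.848048, sin(58°) ≈ 0.848048
b ≈ 3·0.848048/0.848048 ≈ 2.54414/0.848048 ≈ 3

b = 3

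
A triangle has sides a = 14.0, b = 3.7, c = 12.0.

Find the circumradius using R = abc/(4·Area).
First find the area with Heron's formula.
s = (14.0 + 3.7 + 12.0)/2 = 14.85
Area = √(s(s−a)(s−b)(s−c)) = √(14.85·0.85·11.15·2.85) ≈ √401.111 ≈ 20.0278
abc = 14.0·3.7·12.0 = 621.6
R = abc/(4·Area) ≈ 621.6/(4·20.0278) = 621.6/80.1111 ≈ 7.75923

R = 7.759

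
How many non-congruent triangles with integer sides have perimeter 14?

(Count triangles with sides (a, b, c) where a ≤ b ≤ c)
Let a ≤ b ≤ c with a + b + c = 14. The only binding inequality is a + b > c, i.e. 14 − c > c, so c < 14/2; and c ≥ 14/3 since c is the largest side.
So 5 ≤ c ≤ 6. For each c, b runs from ⌈(14 − c)/2⌉ up to c (then a = 14 − b − c satisfies 1 ≤ a ≤ b automatically), giving c − ⌈(14 − c)/2⌉ + 1 choices.
Summing over c: 1 + 3 = 4
Check (closed form: nearest integer to p²/48 for even p, (p+3)²/48 for odd p): 14²/48 = 196/48 ≈ 4.08 → 4

4 triangles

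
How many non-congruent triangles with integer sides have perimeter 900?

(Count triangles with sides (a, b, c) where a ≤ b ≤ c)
Let a ≤ b ≤ c with a + b + c = 900. The only binding inequality is a + b > c, i.e. 900 − c > c, so c < 900/2; and c ≥ 900/3 since c is the largest side.
So 300 ≤ c ≤ 449. For each c, b runs from ⌈(900 − c)/2⌉ up to c (then a = 900 − b − c satisfies 1 ≤ a ≤ b automatically), giving c − ⌈(900 − c)/2⌉ + 1 choices.
Summing over c: 1 + 2 + 4 + 5 + … + 223 + 224  (150 terms, c = 300, …, 449) = 16875
Check (closed form: nearest integer to p²/48 for even p, (p+3)²/48 for odd p): 900²/48 = 810000/48 ≈ 16875.00 → 16875

16875 triangles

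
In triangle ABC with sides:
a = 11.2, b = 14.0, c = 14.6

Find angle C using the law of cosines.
c² = a² + b² − 2ab·cos(C)  ⇒  cos(C) = (a² + b² − c²)/(2ab)
cos(C) = (11.2² + 14.0² − 14.6²)/(2·11.2·14.0) = (125.44 + 196 − 213.16)/313.6 = 108.28/313.6 ≈ 0.345281
C = arccos(0.345281) ≈ 69.8011°

C = 69.8°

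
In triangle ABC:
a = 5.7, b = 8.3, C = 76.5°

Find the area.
Two sides and the included angle (SAS): A = ½·a·b·sin(C) = ½·5.7·8.3·sin(76.5°)
sin(76.5°) ≈ 0.97237
A ≈ ½·47.31·0.97237 = 23.655·0.97237 ≈ 23.0014

Area = 23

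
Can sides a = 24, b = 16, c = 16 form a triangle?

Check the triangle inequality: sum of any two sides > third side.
a + b vs c: 24 + 16 = 40 > 16  ✓
a + c vs b: 24 + 16 = 40 > 16  ✓
b + c vs a: 16 + 16 = 32 > 24  ✓

Yes, triangle inequality satisfied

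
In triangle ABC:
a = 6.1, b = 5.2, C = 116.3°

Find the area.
Two sides and the included angle (SAS): A = ½·a·b·sin(C) = ½·6.1·5.2·sin(116.3°)
sin(116.3°) ≈ 0.896486
A ≈ ½·31.72·0.896486 = 15.86·0.896486 ≈ 14.2183

Area = 14.22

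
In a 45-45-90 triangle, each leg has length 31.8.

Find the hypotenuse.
In a 45-45-90 triangle the sides are in ratio 1 : 1 : √2, so hypotenuse = leg·√2.
Hypotenuse = 31.8·√2 ≈ 31.8·1.41421 ≈ 44.972

Hypotenuse = 31.8√2 = 44.97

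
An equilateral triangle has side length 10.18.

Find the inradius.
r = Area/s with s the semi-perimeter.
Area = (√3/4)·10.18² = (√3/4)·103.6324 ≈ 0.433013·103.6324 ≈ 44.8741
s = 3·10.18/2 = 15.27
r ≈ 44.8741/15.27 ≈ 2.93871
(Equivalently r = side/(2√3) = 10.18/3.4641 ≈ 2.93871.)

r = 2.939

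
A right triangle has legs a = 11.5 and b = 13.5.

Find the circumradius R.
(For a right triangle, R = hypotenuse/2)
Hypotenuse c = √(a² + b²) = √(132.25 + 182.25) = √314.5 ≈ 17.7341
R = c/2 ≈ 17.7341/2 ≈ 8.86707

R = 8.867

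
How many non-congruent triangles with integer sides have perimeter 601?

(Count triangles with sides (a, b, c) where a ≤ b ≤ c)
Let a ≤ b ≤ c with a + b + c = 601. The only binding inequality is a + b > c, i.e. 601 − c > c, so c < 601/2; and c ≥ 601/3 since c is the largest side.
So 201 ≤ c ≤ 300. For each c, b runs from ⌈(601 − c)/2⌉ up to c (then a = 601 − b − c satisfies 1 ≤ a ≤ b automatically), giving c − ⌈(601 − c)/2⌉ + 1 choices.
Summing over c: 2 + 3 + 5 + 6 + … + 149 + 150  (100 terms, c = 201, …, 300) = 7600
Check (closed form: nearest integer to p²/48 for even p, (p+3)²/48 for odd p): (601+3)²/48 = 604²/48 = 364816/48 ≈ 7600.33 → 7600

7600 triangles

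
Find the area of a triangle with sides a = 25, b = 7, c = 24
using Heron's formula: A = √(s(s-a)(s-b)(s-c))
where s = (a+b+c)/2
s = (25 + 7 + 24)/2 = 56/2 = 28
s − a = 3, s − b = 21, s − c = 4
s(s−a)(s−b)(s−c) = 28·3·21·4 = 7056
Area = √7056 ≈ 84

s = 28.0, Area = 84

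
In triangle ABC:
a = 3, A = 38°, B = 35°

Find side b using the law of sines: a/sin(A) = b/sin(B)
a/sin(A) = b/sin(B)  ⇒  b = a·sin(B)/sin(A) = 3·sin(35°)/sin(38°)
sin(35°) ≈ 0.573576, sin(38°) ≈ 0.615661
b ≈ 3·0.573576/0.615661 ≈ 1.72073/0.615661 ≈ 2.79493

b = 2.795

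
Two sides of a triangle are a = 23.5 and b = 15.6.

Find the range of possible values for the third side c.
Triangle inequality: |a − b| < c < a + b
|a − b| = |23.5 − 15.6| = 7.9
a + b = 23.5 + 15.6 = 39.1

7.9 < c < 39.1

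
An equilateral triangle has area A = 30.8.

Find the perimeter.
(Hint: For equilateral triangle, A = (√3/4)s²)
A = (√3/4)s²  ⇒  s² = 4A/√3 = 4·30.8/√3 = 123.2/1.73205 ≈ 71.1296
s ≈ √71.1296 ≈ 8.43383
Perimeter = 3s ≈ 3·8.43383 ≈ 25.3015

Perimeter = 25.3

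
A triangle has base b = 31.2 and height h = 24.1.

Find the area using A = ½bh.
A = ½·b·h = ½·31.2·24.1 = ½·751.92 = 375.96

Area = 375.96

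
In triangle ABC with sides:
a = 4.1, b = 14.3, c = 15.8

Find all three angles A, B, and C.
Law of cosines for each angle (a² = 16.81, b² = 204.49, c² = 249.64):
cos(A) = (b² + c² − a²)/(2bc) = (204.49 + 249.64 − 16.81)/(2·14.3·15.8) = 437.32/451.88 ≈ 0.967779  ⇒  A ≈ 14.5841°
cos(B) = (a² + c² − b²)/(2ac) = (16.81 + 249.64 − 204.49)/(2·4.1·15.8) = 61.96/129.56 ≈ 0.478234  ⇒  B ≈ 61.4299°
cos(C) = (a² + b² − c²)/(2ab) = (16.81 + 204.49 − 249.64)/(2·4.1·14.3) = -28.34/117.26 ≈ -0.241685  ⇒  C ≈ 103.986°
Check: A + B + C ≈ 180°

A = 14.58°, B = 61.43°, C = 104°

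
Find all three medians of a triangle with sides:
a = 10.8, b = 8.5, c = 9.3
Median formula: m_a = ½√(2b² + 2c² − a²) (and cyclically). a² = 116.64, b² = 72.25, c² = 86.49.
m_a = ½√(2·72.25 + 2·86.49 − 116.64) = ½√200.84 ≈ ½·14.1718 ≈ 7.0859
m_b = ½√(2·116.64 + 2·86.49 − 72.25) = ½√334.01 ≈ ½·18.2759 ≈ 9.13797
m_c = ½√(2·116.64 + 2·72.25 − 86.49) = ½√291.29 ≈ ½·17.0672 ≈ 8.53361

m_a = 7.086, m_b = 9.138, m_c = 8.534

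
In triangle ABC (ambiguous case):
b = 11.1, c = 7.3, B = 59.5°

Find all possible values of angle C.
b/sin(B) = c/sin(C)  ⇒  sin(C) = c·sin(B)/b = 7.3·sin(59.5°)/11.1
sin(59.5°) ≈ 0.861629
sin(C) ≈ 7.3·0.861629/11.1 ≈ 6.28989/11.1 ≈ 0.566657
Candidate 1: C₁ = arcsin(0.566657) ≈ 34.5174°  →  A = 180° − 59.5° − 34.5174° ≈ 85.9826° > 0, valid
Candidate 2: C₂ = 180° − C₁ ≈ 145.483°  →  A = 180° − 59.5° − 145.483° ≈ -24.9826° ≤ 0, not a valid triangle

C = 34.52° (one solution)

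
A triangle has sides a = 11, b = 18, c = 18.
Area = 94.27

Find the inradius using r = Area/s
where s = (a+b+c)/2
s = (11 + 18 + 18)/2 = 47/2 = 23.5
r = Area/s = 94.27/23.5 ≈ 4.01149

r = 4.011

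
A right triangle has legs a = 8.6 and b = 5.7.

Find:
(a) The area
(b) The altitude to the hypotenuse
(a) The legs are perpendicular, so Area = ½·a·b = ½·8.6·5.7 = ½·49.02 = 24.51
(b) Hypotenuse c = √(a² + b²) = √(73.96 + 32.49) = √106.45 ≈ 10.3175
    Area = ½·c·h_c  ⇒  h_c = 2·Area/c = 49.02/10.3175 ≈ 4.75117

Area = 24.51, h_c = 4.751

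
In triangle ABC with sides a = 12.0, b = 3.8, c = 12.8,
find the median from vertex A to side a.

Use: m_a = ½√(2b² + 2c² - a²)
m_a = ½√(2·3.8² + 2·12.8² − 12.0²) = ½√(2·14.44 + 2·163.84 − 144) = ½√(28.88 + 327.68 − 144) = ½√212.56
√212.56 ≈ 14.5794, so m_a ≈ 7.28972

m_a = 7.29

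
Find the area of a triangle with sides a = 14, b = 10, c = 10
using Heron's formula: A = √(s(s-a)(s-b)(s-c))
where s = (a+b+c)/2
s = (14 + 10 + 10)/2 = 34/2 = 17
s − a = 3, s − b = 7, s − c = 7
s(s−a)(s−b)(s−c) = 17·3·7·7 = 2499
Area = √2499 ≈ 49.99

s = 17.0, Area = 49.99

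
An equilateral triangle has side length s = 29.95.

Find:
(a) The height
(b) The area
(a) The height splits the triangle into two 30-60-90 halves: h = s·√3/2 = 29.95·1.73205/2 ≈ 51.8749/2 ≈ 25.9375
(b) Area = (√3/4)·s² = (√3/4)·29.95² = (√3/4)·897.0025 ≈ 0.433013·897.0025 ≈ 388.413

Height = 25.94, Area = 388.4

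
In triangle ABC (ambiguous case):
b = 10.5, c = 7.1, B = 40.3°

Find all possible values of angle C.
b/sin(B) = c/sin(C)  ⇒  sin(C) = c·sin(B)/b = 7.1·sin(40.3°)/10.5
sin(40.3°) ≈ 0.64679
sin(C) ≈ 7.1·0.64679/10.5 ≈ 4.59221/10.5 ≈ 0.437353
Candidate 1: C₁ = arcsin(0.437353) ≈ 25.9351°  →  A = 180° − 40.3° − 25.9351° ≈ 113.765° > 0, valid
Candidate 2: C₂ = 180° − C₁ ≈ 154.065°  →  A = 180° − 40.3° − 154.065° ≈ -14.3649° ≤ 0, not a valid triangle

C = 25.94° (one solution)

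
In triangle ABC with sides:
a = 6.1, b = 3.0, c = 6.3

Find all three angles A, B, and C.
Law of cosines for each angle (a² = 37.21, b² = 9, c² = 39.69):
cos(A) = (b² + c² − a²)/(2bc) = (9 + 39.69 − 37.21)/(2·3.0·6.3) = 11.48/37.8 ≈ 0.303704  ⇒  A ≈ 72.3198°
cos(B) = (a² + c² − b²)/(2ac) = (37.21 + 39.69 − 9)/(2·6.1·6.3) = 67.9/76.86 ≈ 0.883424  ⇒  B ≈ 27.9418°
cos(C) = (a² + b² − c²)/(2ab) = (37.21 + 9 − 39.69)/(2·6.1·3.0) = 6.52/36.6 ≈ 0.178142  ⇒  C ≈ 79.7384°
Check: A + B + C ≈ 180°

A = 72.32°, B = 27.94°, C = 79.74°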